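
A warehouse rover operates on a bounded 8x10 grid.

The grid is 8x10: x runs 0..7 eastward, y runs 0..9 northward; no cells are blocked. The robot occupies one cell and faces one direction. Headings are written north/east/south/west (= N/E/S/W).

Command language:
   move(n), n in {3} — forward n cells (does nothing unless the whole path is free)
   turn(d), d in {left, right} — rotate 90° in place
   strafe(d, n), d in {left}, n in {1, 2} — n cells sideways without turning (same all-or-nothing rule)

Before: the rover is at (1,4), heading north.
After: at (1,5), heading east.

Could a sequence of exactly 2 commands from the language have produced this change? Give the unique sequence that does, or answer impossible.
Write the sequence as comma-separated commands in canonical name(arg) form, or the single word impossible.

turn(right), strafe(left, 1)

key: running strafe(left, 1) before turn(right) would end elsewhere — order is forced
begin: at (1,4), heading north
t=1 turn(right) ⇒ at (1,4), heading east
t=2 strafe(left, 1) ⇒ at (1,5), heading east
all 25 alternatives checked — unique.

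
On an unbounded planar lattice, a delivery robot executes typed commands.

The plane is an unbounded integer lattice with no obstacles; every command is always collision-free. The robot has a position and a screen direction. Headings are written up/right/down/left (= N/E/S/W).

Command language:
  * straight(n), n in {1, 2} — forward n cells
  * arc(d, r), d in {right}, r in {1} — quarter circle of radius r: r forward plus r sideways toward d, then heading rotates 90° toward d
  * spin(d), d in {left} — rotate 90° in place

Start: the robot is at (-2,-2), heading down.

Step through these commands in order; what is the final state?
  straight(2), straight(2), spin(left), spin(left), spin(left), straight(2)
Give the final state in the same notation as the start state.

at (-4,-6), heading left

begin: at (-2,-2), heading down
[1] after straight(2): at (-2,-4), heading down
[2] after straight(2): at (-2,-6), heading down
[3] after spin(left): at (-2,-6), heading right
[4] after spin(left): at (-2,-6), heading up
[5] after spin(left): at (-2,-6), heading left
[6] after straight(2): at (-4,-6), heading left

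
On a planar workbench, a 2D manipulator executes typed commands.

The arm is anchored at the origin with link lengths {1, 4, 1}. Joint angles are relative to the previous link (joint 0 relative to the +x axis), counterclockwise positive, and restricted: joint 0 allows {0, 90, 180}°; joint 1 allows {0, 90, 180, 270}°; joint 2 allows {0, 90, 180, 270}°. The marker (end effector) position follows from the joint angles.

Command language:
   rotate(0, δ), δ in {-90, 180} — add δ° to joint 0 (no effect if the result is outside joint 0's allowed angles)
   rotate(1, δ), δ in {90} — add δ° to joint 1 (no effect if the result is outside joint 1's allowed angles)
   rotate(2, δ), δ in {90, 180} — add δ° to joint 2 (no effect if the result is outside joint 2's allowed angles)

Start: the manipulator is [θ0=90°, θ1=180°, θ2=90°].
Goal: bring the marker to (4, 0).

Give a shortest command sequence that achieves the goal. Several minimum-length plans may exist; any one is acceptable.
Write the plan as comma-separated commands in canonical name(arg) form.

rotate(1, 90), rotate(2, 180)

start: [θ0=90°, θ1=180°, θ2=90°]
[1] after rotate(1, 90): [θ0=90°, θ1=270°, θ2=90°]
[2] after rotate(2, 180): [θ0=90°, θ1=270°, θ2=270°]
nothing shorter than 2 reaches the goal.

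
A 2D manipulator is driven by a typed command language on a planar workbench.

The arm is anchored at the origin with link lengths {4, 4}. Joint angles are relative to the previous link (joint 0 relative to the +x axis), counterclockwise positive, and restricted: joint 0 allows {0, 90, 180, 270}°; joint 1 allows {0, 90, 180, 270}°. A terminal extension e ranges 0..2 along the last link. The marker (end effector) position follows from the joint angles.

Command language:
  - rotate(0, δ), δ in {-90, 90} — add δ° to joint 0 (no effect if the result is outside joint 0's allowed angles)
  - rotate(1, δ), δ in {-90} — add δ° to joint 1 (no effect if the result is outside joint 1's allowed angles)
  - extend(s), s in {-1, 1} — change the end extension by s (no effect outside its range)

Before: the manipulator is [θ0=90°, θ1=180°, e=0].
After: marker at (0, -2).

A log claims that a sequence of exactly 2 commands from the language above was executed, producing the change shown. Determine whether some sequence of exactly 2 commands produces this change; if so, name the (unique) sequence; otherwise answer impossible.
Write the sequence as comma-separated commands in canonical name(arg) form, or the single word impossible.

extend(1), extend(1)

begin: [θ0=90°, θ1=180°, e=0]
step 1 (extend(1)): [θ0=90°, θ1=180°, e=1]
step 2 (extend(1)): [θ0=90°, θ1=180°, e=2]
no other 2-command option fits: unique.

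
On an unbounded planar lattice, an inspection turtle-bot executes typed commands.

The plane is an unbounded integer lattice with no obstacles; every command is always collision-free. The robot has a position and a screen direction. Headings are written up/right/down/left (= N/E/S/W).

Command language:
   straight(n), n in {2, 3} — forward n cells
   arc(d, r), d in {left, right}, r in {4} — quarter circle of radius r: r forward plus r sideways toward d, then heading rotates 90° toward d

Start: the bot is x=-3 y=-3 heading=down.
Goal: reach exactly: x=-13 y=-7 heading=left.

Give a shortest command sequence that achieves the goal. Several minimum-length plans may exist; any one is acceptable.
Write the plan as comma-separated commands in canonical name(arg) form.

from: x=-3 y=-3 heading=down
[1] after arc(right, 4): x=-7 y=-7 heading=left
[2] after straight(3): x=-10 y=-7 heading=left
[3] after straight(3): x=-13 y=-7 heading=left
minimal: 3 command(s), checked below 3.

arc(right, 4), straight(3), straight(3)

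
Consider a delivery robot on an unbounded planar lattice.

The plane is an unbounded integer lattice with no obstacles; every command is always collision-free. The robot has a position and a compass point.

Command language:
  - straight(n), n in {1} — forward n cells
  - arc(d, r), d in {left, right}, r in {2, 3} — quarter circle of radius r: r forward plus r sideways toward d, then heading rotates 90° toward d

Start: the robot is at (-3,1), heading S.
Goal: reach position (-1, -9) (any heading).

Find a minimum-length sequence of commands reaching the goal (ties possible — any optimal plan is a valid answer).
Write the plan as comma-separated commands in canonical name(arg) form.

arc(right, 2), arc(left, 2), arc(left, 3), arc(right, 3)

start: at (-3,1), heading S
[1] after arc(right, 2): at (-5,-1), heading W
[2] after arc(left, 2): at (-7,-3), heading S
[3] after arc(left, 3): at (-4,-6), heading E
[4] after arc(right, 3): at (-1,-9), heading S
shorter routes all fall short; 4 is best.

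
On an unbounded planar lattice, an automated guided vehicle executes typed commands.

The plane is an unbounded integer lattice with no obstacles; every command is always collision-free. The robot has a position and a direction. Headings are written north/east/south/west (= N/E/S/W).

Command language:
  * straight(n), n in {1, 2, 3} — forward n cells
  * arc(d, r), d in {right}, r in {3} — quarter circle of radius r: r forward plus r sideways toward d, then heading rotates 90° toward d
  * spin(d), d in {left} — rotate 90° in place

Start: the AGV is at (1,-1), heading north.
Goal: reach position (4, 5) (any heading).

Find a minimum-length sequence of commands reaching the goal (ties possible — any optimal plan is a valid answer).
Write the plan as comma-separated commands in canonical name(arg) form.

straight(3), arc(right, 3)

begin: at (1,-1), heading north
t=1 straight(3) ⇒ at (1,2), heading north
t=2 arc(right, 3) ⇒ at (4,5), heading east
no 1-step plan works, so 2 is optimal.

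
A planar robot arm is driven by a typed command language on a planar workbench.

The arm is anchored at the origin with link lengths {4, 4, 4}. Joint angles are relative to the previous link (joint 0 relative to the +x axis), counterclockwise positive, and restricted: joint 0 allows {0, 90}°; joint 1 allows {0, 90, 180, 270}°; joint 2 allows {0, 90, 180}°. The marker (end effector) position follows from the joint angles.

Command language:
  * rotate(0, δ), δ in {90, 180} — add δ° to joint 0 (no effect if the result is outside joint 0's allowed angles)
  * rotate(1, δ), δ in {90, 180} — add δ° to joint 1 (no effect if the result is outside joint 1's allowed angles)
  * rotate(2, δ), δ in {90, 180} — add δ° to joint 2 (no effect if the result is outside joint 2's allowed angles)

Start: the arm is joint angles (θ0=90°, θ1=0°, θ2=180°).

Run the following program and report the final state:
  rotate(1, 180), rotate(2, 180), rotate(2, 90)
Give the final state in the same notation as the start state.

t0: joint angles (θ0=90°, θ1=0°, θ2=180°)
[1] after rotate(1, 180): joint angles (θ0=90°, θ1=180°, θ2=180°)
[2] after rotate(2, 180): joint angles (θ0=90°, θ1=180°, θ2=0°)
[3] after rotate(2, 90): joint angles (θ0=90°, θ1=180°, θ2=90°)

joint angles (θ0=90°, θ1=180°, θ2=90°)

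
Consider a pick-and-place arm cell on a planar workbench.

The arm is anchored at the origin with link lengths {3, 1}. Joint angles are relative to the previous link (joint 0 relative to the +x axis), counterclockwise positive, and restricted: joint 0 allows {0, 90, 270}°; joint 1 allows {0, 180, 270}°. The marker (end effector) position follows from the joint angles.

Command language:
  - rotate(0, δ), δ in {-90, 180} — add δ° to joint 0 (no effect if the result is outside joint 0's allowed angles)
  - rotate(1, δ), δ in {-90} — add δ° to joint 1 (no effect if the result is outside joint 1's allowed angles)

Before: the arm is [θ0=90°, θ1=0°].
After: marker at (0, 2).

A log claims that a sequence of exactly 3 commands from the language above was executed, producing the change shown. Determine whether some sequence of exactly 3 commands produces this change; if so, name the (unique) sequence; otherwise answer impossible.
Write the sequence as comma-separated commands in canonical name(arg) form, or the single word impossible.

t0: [θ0=90°, θ1=0°]
step 1 (rotate(1, -90)): [θ0=90°, θ1=270°]
step 2 (rotate(1, -90)): [θ0=90°, θ1=180°]
step 3 (rotate(1, -90)): [θ0=90°, θ1=180°]
no other 3-command option fits: unique.

rotate(1, -90), rotate(1, -90), rotate(1, -90)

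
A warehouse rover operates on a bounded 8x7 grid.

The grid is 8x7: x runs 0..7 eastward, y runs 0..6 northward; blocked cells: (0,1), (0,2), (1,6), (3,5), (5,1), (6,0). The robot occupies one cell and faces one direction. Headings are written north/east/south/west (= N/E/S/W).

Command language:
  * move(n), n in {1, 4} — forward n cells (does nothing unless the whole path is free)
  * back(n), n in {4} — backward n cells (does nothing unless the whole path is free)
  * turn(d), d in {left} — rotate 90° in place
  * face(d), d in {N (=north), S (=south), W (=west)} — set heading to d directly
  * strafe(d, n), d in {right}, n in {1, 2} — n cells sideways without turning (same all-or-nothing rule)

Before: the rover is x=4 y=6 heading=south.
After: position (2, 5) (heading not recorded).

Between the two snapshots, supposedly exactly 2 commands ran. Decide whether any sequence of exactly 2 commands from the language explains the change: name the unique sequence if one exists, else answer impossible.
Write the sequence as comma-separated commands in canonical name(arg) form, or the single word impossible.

strafe(right, 2), move(1)

key: running move(1) before strafe(right, 2) would end elsewhere — order is forced
begin: x=4 y=6 heading=south
[1] after strafe(right, 2): x=2 y=6 heading=south
[2] after move(1): x=2 y=5 heading=south
uniquely the one of 81 2-step routes that fits.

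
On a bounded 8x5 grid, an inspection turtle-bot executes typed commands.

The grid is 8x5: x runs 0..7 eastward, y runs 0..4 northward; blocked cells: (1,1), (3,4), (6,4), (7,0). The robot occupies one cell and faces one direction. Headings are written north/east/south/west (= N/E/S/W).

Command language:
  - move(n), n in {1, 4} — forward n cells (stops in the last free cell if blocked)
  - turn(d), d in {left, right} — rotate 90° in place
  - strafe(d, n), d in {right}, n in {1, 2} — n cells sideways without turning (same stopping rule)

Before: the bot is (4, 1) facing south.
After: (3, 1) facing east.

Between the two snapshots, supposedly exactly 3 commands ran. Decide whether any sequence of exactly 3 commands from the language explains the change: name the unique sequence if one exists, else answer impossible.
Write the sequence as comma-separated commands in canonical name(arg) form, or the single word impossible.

key: position moved to (3,1) AND the heading swung to E — translation plus rotation needed
begin: (4, 1) facing south
[1] after strafe(right, 2): (2, 1) facing south
[2] after turn(left): (2, 1) facing east
[3] after move(1): (3, 1) facing east
all 216 alternatives checked — unique.

strafe(right, 2), turn(left), move(1)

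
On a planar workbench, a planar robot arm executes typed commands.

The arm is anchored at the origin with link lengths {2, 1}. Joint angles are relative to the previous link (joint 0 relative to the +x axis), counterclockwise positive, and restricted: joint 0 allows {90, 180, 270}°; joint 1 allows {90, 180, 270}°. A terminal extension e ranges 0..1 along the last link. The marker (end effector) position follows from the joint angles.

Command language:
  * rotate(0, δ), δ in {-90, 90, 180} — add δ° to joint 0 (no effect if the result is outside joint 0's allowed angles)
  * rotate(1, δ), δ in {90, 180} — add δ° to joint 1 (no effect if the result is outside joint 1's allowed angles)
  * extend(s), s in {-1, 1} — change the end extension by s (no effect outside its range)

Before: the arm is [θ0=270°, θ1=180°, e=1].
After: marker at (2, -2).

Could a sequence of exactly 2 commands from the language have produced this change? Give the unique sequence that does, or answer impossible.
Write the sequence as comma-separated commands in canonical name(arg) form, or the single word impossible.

key: running rotate(1, 180) before rotate(1, 90) would end elsewhere — order is forced
begin: [θ0=270°, θ1=180°, e=1]
t=1 rotate(1, 90) ⇒ [θ0=270°, θ1=270°, e=1]
t=2 rotate(1, 180) ⇒ [θ0=270°, θ1=90°, e=1]
all 49 alternatives checked — unique.

rotate(1, 90), rotate(1, 180)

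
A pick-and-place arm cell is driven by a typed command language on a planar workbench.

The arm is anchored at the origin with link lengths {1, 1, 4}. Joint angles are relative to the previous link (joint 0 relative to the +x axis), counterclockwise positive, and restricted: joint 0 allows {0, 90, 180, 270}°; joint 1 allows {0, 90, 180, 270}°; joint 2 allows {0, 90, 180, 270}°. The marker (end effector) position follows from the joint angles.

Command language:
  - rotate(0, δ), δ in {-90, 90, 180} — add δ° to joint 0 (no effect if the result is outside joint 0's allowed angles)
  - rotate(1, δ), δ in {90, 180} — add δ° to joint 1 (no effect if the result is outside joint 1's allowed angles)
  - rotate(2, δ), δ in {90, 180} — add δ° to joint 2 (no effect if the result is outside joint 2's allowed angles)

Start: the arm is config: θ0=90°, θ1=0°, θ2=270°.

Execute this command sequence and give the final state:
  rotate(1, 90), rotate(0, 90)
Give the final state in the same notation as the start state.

from: config: θ0=90°, θ1=0°, θ2=270°
t=1 rotate(1, 90) ⇒ config: θ0=90°, θ1=90°, θ2=270°
t=2 rotate(0, 90) ⇒ config: θ0=180°, θ1=90°, θ2=270°

config: θ0=180°, θ1=90°, θ2=270°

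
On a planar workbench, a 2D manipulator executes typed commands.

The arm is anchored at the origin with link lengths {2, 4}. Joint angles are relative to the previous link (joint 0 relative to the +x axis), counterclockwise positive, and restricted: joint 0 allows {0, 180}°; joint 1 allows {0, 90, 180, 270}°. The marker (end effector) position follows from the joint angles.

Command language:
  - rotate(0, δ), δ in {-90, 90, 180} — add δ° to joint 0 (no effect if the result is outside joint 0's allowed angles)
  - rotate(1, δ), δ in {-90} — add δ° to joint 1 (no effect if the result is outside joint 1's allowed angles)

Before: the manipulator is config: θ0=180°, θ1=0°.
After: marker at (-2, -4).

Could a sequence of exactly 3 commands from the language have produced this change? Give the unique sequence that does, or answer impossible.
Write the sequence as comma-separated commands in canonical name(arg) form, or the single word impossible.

from: config: θ0=180°, θ1=0°
1. rotate(1, -90) → config: θ0=180°, θ1=270°
2. rotate(1, -90) → config: θ0=180°, θ1=180°
3. rotate(1, -90) → config: θ0=180°, θ1=90°
no other 3-command option fits: unique.

rotate(1, -90), rotate(1, -90), rotate(1, -90)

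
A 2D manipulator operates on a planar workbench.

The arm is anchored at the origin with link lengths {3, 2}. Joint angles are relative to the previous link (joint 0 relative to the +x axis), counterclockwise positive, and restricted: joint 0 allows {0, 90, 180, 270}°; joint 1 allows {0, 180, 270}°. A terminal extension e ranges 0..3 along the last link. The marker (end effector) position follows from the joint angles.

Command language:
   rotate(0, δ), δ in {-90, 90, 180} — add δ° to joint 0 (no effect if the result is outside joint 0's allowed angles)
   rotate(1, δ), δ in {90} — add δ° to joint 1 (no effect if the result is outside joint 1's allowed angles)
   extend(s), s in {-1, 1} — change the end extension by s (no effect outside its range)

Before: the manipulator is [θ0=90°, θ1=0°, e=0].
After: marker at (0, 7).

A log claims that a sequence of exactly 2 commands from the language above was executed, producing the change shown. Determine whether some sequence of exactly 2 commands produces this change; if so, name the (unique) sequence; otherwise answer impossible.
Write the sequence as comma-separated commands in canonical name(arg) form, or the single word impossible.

extend(1), extend(1)

t0: [θ0=90°, θ1=0°, e=0]
1. extend(1) → [θ0=90°, θ1=0°, e=1]
2. extend(1) → [θ0=90°, θ1=0°, e=2]
no other 2-command option fits: unique.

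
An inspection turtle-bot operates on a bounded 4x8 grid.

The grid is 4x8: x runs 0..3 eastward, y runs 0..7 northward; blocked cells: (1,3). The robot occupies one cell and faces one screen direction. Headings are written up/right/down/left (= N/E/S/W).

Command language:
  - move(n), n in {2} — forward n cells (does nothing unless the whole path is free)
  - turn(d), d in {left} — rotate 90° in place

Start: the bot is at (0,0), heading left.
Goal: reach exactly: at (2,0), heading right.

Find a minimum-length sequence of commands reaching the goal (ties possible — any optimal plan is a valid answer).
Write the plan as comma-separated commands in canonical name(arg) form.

turn(left), turn(left), move(2)

begin: at (0,0), heading left
[1] after turn(left): at (0,0), heading down
[2] after turn(left): at (0,0), heading right
[3] after move(2): at (2,0), heading right
no 2-step plan works, so 3 is optimal.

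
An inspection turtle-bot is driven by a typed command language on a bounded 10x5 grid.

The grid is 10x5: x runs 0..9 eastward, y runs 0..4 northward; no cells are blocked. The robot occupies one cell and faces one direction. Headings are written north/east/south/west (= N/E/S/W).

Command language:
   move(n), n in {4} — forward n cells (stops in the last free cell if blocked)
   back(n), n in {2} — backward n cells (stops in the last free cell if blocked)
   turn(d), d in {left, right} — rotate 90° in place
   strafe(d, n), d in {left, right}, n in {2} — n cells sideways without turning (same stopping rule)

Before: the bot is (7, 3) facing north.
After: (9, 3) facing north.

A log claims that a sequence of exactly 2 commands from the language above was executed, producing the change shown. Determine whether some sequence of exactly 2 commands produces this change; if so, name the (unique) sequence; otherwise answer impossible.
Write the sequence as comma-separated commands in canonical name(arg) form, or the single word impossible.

key: heading stays N — no command in the sequence turns
begin: (7, 3) facing north
step 1 (strafe(right, 2)): (9, 3) facing north
step 2 (strafe(right, 2)): (9, 3) facing north
no other 2-command option fits: unique.

strafe(right, 2), strafe(right, 2)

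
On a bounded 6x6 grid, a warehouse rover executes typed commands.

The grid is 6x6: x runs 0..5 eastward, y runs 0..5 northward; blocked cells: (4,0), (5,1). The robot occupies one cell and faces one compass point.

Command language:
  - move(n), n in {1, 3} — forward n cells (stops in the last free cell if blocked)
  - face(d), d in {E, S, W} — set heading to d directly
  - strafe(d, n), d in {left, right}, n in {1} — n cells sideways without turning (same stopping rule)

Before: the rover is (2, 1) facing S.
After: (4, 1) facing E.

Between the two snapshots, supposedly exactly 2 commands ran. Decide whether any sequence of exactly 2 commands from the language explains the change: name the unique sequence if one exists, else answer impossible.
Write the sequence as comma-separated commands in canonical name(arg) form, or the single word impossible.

face(E), move(3)

key: cell and facing (now E) both changed — the 2 commands mix motion and turning
initial: (2, 1) facing S
step 1 (face(E)): (2, 1) facing E
step 2 (move(3)): (4, 1) facing E
all 49 alternatives checked — unique.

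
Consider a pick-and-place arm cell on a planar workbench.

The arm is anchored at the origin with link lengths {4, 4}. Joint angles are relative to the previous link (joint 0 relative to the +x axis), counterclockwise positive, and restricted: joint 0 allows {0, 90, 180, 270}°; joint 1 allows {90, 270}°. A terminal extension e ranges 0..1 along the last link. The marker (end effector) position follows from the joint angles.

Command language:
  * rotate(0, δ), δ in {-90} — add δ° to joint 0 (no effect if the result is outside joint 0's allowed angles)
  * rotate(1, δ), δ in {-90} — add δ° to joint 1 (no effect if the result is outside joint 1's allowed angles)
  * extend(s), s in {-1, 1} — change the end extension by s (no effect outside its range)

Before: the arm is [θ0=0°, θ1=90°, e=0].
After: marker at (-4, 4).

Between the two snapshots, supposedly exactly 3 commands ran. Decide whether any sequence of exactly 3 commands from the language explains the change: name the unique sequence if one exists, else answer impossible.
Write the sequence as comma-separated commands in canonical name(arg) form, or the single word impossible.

rotate(0, -90), rotate(0, -90), rotate(0, -90)

t0: [θ0=0°, θ1=90°, e=0]
t=1 rotate(0, -90) ⇒ [θ0=270°, θ1=90°, e=0]
t=2 rotate(0, -90) ⇒ [θ0=180°, θ1=90°, e=0]
t=3 rotate(0, -90) ⇒ [θ0=90°, θ1=90°, e=0]
all 64 alternatives checked — unique.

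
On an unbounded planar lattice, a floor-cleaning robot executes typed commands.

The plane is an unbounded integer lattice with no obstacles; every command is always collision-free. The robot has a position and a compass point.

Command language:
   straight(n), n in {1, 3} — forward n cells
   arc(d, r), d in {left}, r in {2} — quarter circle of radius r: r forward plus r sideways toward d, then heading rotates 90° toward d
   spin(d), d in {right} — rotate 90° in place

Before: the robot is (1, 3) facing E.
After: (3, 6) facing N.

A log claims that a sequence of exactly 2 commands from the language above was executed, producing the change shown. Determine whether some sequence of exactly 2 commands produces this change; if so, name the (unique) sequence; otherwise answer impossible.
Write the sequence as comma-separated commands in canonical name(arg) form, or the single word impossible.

arc(left, 2), straight(1)

key: cell and facing (now N) both changed — the 2 commands mix motion and turning
t0: (1, 3) facing E
step 1 (arc(left, 2)): (3, 5) facing N
step 2 (straight(1)): (3, 6) facing N
all 16 alternatives checked — unique.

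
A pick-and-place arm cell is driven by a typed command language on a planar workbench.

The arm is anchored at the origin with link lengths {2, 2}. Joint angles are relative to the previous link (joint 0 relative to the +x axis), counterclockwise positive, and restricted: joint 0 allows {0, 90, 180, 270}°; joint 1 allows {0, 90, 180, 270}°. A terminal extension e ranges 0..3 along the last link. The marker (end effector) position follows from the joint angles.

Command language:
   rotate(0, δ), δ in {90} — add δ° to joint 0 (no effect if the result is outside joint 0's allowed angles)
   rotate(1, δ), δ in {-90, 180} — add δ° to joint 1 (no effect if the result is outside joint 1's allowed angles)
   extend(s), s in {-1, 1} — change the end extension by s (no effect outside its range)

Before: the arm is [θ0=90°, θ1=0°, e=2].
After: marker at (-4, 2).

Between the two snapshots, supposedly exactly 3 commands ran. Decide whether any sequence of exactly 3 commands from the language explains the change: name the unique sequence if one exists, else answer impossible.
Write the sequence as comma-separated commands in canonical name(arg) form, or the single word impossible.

begin: [θ0=90°, θ1=0°, e=2]
step 1 (rotate(1, -90)): [θ0=90°, θ1=270°, e=2]
step 2 (rotate(1, -90)): [θ0=90°, θ1=180°, e=2]
step 3 (rotate(1, -90)): [θ0=90°, θ1=90°, e=2]
no other 3-command option fits: unique.

rotate(1, -90), rotate(1, -90), rotate(1, -90)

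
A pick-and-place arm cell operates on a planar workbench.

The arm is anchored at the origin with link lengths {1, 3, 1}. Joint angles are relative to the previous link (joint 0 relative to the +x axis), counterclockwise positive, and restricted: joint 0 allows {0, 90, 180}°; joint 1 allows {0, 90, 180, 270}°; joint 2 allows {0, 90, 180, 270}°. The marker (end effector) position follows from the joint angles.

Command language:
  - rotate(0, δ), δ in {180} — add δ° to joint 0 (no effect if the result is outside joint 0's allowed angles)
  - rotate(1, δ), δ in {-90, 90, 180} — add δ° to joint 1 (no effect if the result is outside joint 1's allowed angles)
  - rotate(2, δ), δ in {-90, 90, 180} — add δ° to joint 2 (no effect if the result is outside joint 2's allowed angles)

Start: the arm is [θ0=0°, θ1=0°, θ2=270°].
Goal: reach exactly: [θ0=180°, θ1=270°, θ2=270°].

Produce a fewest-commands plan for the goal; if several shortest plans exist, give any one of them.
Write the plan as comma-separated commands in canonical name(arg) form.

begin: [θ0=0°, θ1=0°, θ2=270°]
[1] after rotate(0, 180): [θ0=180°, θ1=0°, θ2=270°]
[2] after rotate(1, -90): [θ0=180°, θ1=270°, θ2=270°]
nothing shorter than 2 reaches the goal.

rotate(0, 180), rotate(1, -90)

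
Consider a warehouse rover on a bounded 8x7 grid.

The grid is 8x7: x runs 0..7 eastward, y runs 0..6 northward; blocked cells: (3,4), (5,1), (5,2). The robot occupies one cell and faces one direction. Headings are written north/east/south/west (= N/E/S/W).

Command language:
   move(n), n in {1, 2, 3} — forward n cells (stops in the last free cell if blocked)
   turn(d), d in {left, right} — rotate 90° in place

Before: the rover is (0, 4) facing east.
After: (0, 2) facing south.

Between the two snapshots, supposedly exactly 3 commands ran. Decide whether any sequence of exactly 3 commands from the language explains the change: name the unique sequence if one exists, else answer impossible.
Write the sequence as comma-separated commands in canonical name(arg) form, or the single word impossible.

turn(right), move(1), move(1)

key: cell and facing (now S) both changed — the 3 commands mix motion and turning
from: (0, 4) facing east
t=1 turn(right) ⇒ (0, 4) facing south
t=2 move(1) ⇒ (0, 3) facing south
t=3 move(1) ⇒ (0, 2) facing south
uniquely the one of 125 3-step routes that fits.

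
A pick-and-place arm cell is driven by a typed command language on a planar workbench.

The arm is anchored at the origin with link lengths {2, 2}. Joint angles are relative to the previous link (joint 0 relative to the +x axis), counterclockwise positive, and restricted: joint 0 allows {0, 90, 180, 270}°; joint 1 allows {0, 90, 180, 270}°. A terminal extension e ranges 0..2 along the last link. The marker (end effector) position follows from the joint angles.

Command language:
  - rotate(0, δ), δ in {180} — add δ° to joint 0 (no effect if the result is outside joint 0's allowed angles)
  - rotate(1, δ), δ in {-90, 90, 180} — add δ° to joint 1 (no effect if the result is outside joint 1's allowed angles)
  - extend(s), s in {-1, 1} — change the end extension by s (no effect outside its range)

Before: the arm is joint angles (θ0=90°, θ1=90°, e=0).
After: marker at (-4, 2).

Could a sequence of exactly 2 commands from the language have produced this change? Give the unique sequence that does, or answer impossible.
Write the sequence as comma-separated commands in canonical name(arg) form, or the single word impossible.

start: joint angles (θ0=90°, θ1=90°, e=0)
[1] after extend(1): joint angles (θ0=90°, θ1=90°, e=1)
[2] after extend(1): joint angles (θ0=90°, θ1=90°, e=2)
uniquely the one of 36 2-step routes that fits.

extend(1), extend(1)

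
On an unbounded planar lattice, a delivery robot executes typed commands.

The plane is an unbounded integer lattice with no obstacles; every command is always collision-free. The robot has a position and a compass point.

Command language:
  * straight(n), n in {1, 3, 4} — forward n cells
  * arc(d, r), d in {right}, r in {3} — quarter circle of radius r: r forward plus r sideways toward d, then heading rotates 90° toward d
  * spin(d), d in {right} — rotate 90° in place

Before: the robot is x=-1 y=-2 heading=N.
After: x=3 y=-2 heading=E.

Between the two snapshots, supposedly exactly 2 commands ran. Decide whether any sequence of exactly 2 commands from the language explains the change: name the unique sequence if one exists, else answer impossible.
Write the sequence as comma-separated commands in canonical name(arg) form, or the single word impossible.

spin(right), straight(4)

key: order matters: swapping spin(right) and straight(4) lands elsewhere
begin: x=-1 y=-2 heading=N
1. spin(right) → x=-1 y=-2 heading=E
2. straight(4) → x=3 y=-2 heading=E
no rival 2-sequence matches.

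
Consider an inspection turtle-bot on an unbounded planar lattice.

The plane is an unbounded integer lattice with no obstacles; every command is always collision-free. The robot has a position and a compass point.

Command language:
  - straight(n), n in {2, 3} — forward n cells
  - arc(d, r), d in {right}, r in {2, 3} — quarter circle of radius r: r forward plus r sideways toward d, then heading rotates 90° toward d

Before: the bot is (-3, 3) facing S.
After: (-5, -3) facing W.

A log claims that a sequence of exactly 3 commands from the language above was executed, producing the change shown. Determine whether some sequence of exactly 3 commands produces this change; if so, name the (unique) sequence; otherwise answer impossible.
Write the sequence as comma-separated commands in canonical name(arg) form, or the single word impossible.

straight(2), straight(2), arc(right, 2)

key: running arc(right, 2) before straight(2) would end elsewhere — order is forced
t0: (-3, 3) facing S
t=1 straight(2) ⇒ (-3, 1) facing S
t=2 straight(2) ⇒ (-3, -1) facing S
t=3 arc(right, 2) ⇒ (-5, -3) facing W
no rival 3-sequence matches.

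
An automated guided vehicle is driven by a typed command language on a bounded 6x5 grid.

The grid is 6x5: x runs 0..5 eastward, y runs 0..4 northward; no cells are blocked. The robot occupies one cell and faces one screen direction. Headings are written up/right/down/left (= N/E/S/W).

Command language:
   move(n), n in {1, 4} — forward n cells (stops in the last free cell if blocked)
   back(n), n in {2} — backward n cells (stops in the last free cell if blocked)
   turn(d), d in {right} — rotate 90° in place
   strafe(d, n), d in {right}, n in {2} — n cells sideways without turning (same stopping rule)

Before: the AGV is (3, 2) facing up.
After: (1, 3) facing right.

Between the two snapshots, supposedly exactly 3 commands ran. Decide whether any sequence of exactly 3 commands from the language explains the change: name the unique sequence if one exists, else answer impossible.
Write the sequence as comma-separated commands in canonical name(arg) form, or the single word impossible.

key: order matters: swapping move(1) and back(2) lands elsewhere
begin: (3, 2) facing up
1. move(1) → (3, 3) facing up
2. turn(right) → (3, 3) facing right
3. back(2) → (1, 3) facing right
uniquely the one of 125 3-step routes that fits.

move(1), turn(right), back(2)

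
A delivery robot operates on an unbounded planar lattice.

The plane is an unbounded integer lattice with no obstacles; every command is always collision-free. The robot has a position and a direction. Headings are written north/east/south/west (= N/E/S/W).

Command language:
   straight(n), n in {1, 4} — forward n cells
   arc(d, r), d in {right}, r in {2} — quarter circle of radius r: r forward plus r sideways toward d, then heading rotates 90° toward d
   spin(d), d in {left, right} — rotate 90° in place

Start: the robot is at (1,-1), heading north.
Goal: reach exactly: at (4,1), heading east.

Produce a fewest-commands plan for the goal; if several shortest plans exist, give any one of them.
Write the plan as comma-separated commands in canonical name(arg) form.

initial: at (1,-1), heading north
[1] after arc(right, 2): at (3,1), heading east
[2] after straight(1): at (4,1), heading east
shorter routes all fall short; 2 is best.

arc(right, 2), straight(1)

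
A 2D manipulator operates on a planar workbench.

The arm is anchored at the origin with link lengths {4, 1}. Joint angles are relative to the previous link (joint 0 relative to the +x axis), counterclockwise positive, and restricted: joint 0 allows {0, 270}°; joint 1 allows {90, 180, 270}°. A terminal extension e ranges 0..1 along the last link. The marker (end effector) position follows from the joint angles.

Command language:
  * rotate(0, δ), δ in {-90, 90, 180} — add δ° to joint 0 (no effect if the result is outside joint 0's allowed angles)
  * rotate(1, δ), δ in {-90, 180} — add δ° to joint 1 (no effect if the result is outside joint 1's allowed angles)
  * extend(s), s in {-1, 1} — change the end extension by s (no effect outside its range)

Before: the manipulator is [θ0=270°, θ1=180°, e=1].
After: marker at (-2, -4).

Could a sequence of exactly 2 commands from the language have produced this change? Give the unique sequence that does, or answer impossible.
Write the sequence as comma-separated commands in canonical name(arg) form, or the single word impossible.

key: order matters: swapping rotate(1, -90) and rotate(1, 180) lands elsewhere
begin: [θ0=270°, θ1=180°, e=1]
1. rotate(1, -90) → [θ0=270°, θ1=90°, e=1]
2. rotate(1, 180) → [θ0=270°, θ1=270°, e=1]
all 49 alternatives checked — unique.

rotate(1, -90), rotate(1, 180)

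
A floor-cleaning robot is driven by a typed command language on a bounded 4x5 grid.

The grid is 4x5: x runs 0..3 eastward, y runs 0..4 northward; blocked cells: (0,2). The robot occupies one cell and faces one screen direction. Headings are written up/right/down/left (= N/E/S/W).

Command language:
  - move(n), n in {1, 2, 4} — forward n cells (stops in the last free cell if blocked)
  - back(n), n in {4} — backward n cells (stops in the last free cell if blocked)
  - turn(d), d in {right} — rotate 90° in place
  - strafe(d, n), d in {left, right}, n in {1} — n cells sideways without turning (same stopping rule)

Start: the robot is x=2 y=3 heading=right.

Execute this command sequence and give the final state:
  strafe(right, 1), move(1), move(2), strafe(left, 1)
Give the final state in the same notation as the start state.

x=3 y=3 heading=right

t0: x=2 y=3 heading=right
[1] after strafe(right, 1): x=2 y=2 heading=right
[2] after move(1): x=3 y=2 heading=right
[3] after move(2): x=3 y=2 heading=right
[4] after strafe(left, 1): x=3 y=3 heading=right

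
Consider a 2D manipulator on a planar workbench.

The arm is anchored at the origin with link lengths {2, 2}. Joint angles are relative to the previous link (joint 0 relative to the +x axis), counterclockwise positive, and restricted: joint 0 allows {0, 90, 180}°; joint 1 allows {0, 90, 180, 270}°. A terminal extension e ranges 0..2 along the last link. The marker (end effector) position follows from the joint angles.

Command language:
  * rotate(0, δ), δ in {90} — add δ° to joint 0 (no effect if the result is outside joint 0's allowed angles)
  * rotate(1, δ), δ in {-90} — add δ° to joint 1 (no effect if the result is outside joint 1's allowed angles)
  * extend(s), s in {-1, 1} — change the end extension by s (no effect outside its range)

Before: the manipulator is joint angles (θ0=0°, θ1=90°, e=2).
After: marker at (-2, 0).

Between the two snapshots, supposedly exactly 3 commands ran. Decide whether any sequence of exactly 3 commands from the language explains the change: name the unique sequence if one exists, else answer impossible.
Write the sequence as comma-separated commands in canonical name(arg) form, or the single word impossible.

rotate(1, -90), rotate(1, -90), rotate(1, -90)

begin: joint angles (θ0=0°, θ1=90°, e=2)
t=1 rotate(1, -90) ⇒ joint angles (θ0=0°, θ1=0°, e=2)
t=2 rotate(1, -90) ⇒ joint angles (θ0=0°, θ1=270°, e=2)
t=3 rotate(1, -90) ⇒ joint angles (θ0=0°, θ1=180°, e=2)
no other 3-command option fits: unique.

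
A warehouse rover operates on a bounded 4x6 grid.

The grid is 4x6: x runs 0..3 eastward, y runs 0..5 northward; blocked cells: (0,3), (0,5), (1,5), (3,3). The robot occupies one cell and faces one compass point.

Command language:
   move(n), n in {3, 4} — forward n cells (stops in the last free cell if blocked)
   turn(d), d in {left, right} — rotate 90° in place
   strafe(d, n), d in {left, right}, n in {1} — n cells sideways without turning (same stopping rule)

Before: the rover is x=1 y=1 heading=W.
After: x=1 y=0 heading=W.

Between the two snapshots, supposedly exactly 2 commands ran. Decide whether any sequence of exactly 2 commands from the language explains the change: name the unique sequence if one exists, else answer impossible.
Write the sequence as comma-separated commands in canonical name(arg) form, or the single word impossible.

strafe(left, 1), strafe(left, 1)

key: still facing W at the end — nothing in the sequence rotates
t0: x=1 y=1 heading=W
1. strafe(left, 1) → x=1 y=0 heading=W
2. strafe(left, 1) → x=1 y=0 heading=W
all 36 alternatives checked — unique.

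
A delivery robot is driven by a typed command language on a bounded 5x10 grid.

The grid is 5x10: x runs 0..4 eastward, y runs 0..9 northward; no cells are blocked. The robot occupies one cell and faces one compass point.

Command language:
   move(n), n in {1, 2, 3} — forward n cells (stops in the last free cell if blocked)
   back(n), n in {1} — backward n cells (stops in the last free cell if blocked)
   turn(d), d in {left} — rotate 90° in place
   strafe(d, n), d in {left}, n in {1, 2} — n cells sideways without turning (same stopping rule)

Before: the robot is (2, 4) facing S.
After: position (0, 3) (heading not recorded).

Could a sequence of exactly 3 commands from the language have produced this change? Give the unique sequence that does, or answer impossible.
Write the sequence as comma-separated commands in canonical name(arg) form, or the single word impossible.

impossible

checked all 3-command options: none fits.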